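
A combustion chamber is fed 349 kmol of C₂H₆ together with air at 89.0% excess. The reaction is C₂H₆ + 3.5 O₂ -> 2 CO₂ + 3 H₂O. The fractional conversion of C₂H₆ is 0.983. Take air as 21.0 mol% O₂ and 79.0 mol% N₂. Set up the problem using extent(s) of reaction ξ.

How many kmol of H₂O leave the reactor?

1030 kmol

Stoichiometric O₂ = 3.5 × 349 = 1222 kmol; O₂ fed = 1222 × 1.890 = 2309 kmol.
N₂ fed = 2309 × 79/21 = 8685 kmol.
Fuel reacted = 0.983 × 349 → ξ = 343.1 kmol.
Outlet (n = n₀ + ν ξ):
  C₂H₆: 349 − 1(343.1) = 5.933
  O₂: 2309 − 3.5(343.1) = 1108
  N₂: 8685 (inert)
  CO₂: 0 + 2(343.1) = 686.1
  H₂O: 0 + 3(343.1) = 1029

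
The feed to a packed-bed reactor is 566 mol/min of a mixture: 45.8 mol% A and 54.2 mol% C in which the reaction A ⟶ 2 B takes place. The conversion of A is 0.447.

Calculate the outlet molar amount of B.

232 mol/min

A reacted = 0.447 × 259.2 = 115.9 mol/min; ν_A = −1, so ξ = 115.9/1 = 115.9 mol/min.
Outlet amounts (n = n₀ + ν ξ):
  A: 259.2 − 1(115.9) = 143.4
  B: 0 + 2(115.9) = 231.7
  C: 306.8 (inert)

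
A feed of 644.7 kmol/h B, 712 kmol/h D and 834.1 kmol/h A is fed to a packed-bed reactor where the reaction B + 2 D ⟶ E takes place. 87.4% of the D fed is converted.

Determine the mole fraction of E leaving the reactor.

D reacted = 0.874 × 712 = 622.3 kmol/h; ν_D = −2, so ξ = 622.3/2 = 311.1 kmol/h.
Outlet amounts (n = n₀ + ν ξ):
  B: 644.7 − 1(311.1) = 333.6
  D: 712 − 2(311.1) = 89.71
  E: 0 + 1(311.1) = 311.1
  A: 834.1 (inert)
Total out = 1569 kmol/h; y_E = 311.1 / 1569 = 0.1984.

0.198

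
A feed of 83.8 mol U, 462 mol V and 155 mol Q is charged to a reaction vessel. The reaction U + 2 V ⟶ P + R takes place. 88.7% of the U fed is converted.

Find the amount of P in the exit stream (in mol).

74.3 mol

U reacted = 0.887 × 83.8 = 74.33 mol; ν_U = −1, so ξ = 74.33/1 = 74.33 mol.
Outlet amounts (n = n₀ + ν ξ):
  U: 83.8 − 1(74.33) = 9.469
  V: 462 − 2(74.33) = 313.3
  P: 0 + 1(74.33) = 74.33
  R: 0 + 1(74.33) = 74.33
  Q: 155 (inert)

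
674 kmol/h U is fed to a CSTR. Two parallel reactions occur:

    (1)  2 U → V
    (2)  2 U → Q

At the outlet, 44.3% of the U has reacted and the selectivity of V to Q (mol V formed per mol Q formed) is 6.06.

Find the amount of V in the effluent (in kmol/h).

128 kmol/h

Conversion of U: U consumed = 0.443 × 674 = 298.6 kmol/h = 2ξ₁ + 2ξ₂.
Selectivity: 1ξ₁ / (1ξ₂) = 6.06 → ξ₁ = 6.06 ξ₂.
Substitute: (2·6.06 + 2) ξ₂ = 298.6 → ξ₂ = 21.15 kmol/h, ξ₁ = 128.1 kmol/h.
Outlet amounts (n = n₀ + Σ ν·ξ):
  U: 674 − 2(128.1) − 2(21.15) = 375.4
  V: 0 + 1(128.1) = 128.1
  Q: 0 + 1(21.15) = 21.15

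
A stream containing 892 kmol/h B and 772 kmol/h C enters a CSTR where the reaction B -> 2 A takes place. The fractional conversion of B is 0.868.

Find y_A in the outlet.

B reacted = 0.868 × 892 = 774.3 kmol/h; ν_B = −1, so ξ = 774.3/1 = 774.3 kmol/h.
Outlet amounts (n = n₀ + ν ξ):
  B: 892 − 1(774.3) = 117.7
  A: 0 + 2(774.3) = 1549
  C: 772 (inert)
Total out = 2438 kmol/h; y_A = 1549 / 2438 = 0.6351.

0.635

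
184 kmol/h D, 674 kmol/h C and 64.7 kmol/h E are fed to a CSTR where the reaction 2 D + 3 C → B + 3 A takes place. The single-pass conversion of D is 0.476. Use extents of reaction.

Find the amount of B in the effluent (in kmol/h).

43.8 kmol/h

D reacted = 0.476 × 184 = 87.58 kmol/h; ν_D = −2, so ξ = 87.58/2 = 43.79 kmol/h.
Outlet amounts (n = n₀ + ν ξ):
  D: 184 − 2(43.79) = 96.42
  C: 674 − 3(43.79) = 542.6
  B: 0 + 1(43.79) = 43.79
  A: 0 + 3(43.79) = 131.4
  E: 64.7 (inert)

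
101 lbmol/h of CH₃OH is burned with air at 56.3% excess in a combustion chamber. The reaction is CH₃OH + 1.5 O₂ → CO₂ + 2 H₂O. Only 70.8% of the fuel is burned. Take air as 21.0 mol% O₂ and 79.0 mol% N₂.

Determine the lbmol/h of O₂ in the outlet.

130 lbmol/h

Stoichiometric O₂ = 1.5 × 101 = 151.5 lbmol/h; O₂ fed = 151.5 × 1.563 = 236.8 lbmol/h.
N₂ fed = 236.8 × 79/21 = 890.8 lbmol/h.
Fuel reacted = 0.708 × 101 → ξ = 71.51 lbmol/h.
Outlet (n = n₀ + ν ξ):
  CH₃OH: 101 − 1(71.51) = 29.49
  O₂: 236.8 − 1.5(71.51) = 129.5
  N₂: 890.8 (inert)
  CO₂: 0 + 1(71.51) = 71.51
  H₂O: 0 + 2(71.51) = 143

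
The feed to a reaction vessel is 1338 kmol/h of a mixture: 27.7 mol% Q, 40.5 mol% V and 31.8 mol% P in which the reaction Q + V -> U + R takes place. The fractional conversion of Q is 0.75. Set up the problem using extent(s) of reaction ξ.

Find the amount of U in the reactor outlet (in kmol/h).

278 kmol/h

Q reacted = 0.75 × 370.6 = 278 kmol/h; ν_Q = −1, so ξ = 278/1 = 278 kmol/h.
Outlet amounts (n = n₀ + ν ξ):
  Q: 370.6 − 1(278) = 92.66
  V: 541.9 − 1(278) = 263.9
  U: 0 + 1(278) = 278
  R: 0 + 1(278) = 278
  P: 425.5 (inert)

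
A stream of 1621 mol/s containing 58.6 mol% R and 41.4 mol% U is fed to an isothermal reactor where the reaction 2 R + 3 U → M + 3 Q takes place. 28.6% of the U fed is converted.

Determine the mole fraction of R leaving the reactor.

0.528

U reacted = 0.286 × 671.1 = 191.9 mol/s; ν_U = −3, so ξ = 191.9/3 = 63.98 mol/s.
Outlet amounts (n = n₀ + ν ξ):
  R: 949.9 − 2(63.98) = 822
  U: 671.1 − 3(63.98) = 479.2
  M: 0 + 1(63.98) = 63.98
  Q: 0 + 3(63.98) = 191.9
Total out = 1557 mol/s; y_R = 822 / 1557 = 0.5279.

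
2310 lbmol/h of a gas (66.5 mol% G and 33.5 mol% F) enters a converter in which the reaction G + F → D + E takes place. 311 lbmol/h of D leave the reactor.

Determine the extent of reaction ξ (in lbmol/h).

ξ = 311 lbmol/h

For D: n = n₀ + 1ξ → 311 = 0 + 1ξ, giving ξ = 311 lbmol/h.
Outlet amounts (n = n₀ + ν ξ):
  G: 1536 − 1(311) = 1225
  F: 773.9 − 1(311) = 462.9
  D: 0 + 1(311) = 311
  E: 0 + 1(311) = 311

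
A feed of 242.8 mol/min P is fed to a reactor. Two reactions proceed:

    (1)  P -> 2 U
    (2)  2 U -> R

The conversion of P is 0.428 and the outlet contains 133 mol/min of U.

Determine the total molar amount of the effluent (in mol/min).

Conversion of P: P consumed = 1ξ₁ = 0.428 × 242.8 → ξ₁ = 103.9 mol/min.
U balance: n_U = 0 + 2ξ₁ − 2ξ₂ = 133 → ξ₂ = (2·103.9 − 133)/2 = 37.42 mol/min.
Outlet amounts (n = n₀ + Σ ν·ξ):
  P: 242.8 − 1(103.9) = 138.9
  U: 0 + 2(103.9) − 2(37.42) = 133
  R: 0 + 1(37.42) = 37.42
Total out = 138.9 + 133 + 37.42 = 309.3 mol/min.

309 mol/min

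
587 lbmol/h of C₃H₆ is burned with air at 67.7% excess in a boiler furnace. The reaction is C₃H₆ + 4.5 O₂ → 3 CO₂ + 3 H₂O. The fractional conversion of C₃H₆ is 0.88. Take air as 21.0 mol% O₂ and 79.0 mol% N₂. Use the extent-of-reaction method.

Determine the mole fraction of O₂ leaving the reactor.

0.096

Stoichiometric O₂ = 4.5 × 587 = 2642 lbmol/h; O₂ fed = 2642 × 1.677 = 4430 lbmol/h.
N₂ fed = 4430 × 79/21 = 16660 lbmol/h.
Fuel reacted = 0.88 × 587 → ξ = 516.6 lbmol/h.
Outlet (n = n₀ + ν ξ):
  C₃H₆: 587 − 1(516.6) = 70.44
  O₂: 4430 − 4.5(516.6) = 2105
  N₂: 16660 (inert)
  CO₂: 0 + 3(516.6) = 1550
  H₂O: 0 + 3(516.6) = 1550
Total out = 21940 lbmol/h; y_O₂ = 2105 / 21940 = 0.09596.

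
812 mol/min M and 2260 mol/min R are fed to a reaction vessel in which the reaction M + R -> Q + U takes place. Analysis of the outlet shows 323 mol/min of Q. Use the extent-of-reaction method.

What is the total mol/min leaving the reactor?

For Q: n = n₀ + 1ξ → 323 = 0 + 1ξ, giving ξ = 323 mol/min.
Outlet amounts (n = n₀ + ν ξ):
  M: 812 − 1(323) = 489
  R: 2260 − 1(323) = 1937
  Q: 0 + 1(323) = 323
  U: 0 + 1(323) = 323
Total out = 489 + 1937 + 323 + 323 = 3072 mol/min.

3070 mol/min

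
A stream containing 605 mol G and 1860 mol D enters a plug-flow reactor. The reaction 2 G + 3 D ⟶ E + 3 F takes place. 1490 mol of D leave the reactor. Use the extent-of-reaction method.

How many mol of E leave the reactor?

For D: n = n₀ − 3ξ → 1490 = 1860 − 3ξ, giving ξ = 123.3 mol.
Outlet amounts (n = n₀ + ν ξ):
  G: 605 − 2(123.3) = 358.3
  D: 1860 − 3(123.3) = 1490
  E: 0 + 1(123.3) = 123.3
  F: 0 + 3(123.3) = 370

123 mol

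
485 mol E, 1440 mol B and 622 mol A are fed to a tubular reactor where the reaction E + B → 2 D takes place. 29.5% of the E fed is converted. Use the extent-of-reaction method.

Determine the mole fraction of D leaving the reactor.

0.112

E reacted = 0.295 × 485 = 143.1 mol; ν_E = −1, so ξ = 143.1/1 = 143.1 mol.
Outlet amounts (n = n₀ + ν ξ):
  E: 485 − 1(143.1) = 341.9
  B: 1440 − 1(143.1) = 1297
  D: 0 + 2(143.1) = 286.1
  A: 622 (inert)
Total out = 2547 mol; y_D = 286.1 / 2547 = 0.1123.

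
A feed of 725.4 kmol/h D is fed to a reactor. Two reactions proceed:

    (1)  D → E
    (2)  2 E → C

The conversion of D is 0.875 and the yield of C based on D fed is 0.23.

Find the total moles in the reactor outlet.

Conversion of D: D consumed = 1ξ₁ = 0.875 × 725.4 → ξ₁ = 634.7 kmol/h.
Yield of C: 1ξ₂ / 725.4 = 0.23 → ξ₂ = 166.8 kmol/h.
Outlet amounts (n = n₀ + Σ ν·ξ):
  D: 725.4 − 1(634.7) = 90.67
  E: 0 + 1(634.7) − 2(166.8) = 301
  C: 0 + 1(166.8) = 166.8
Total out = 90.67 + 301 + 166.8 = 558.6 kmol/h.

559 kmol/h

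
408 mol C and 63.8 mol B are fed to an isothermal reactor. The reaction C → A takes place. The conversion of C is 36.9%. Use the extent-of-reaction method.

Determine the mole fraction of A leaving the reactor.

0.319

C reacted = 0.369 × 408 = 150.6 mol; ν_C = −1, so ξ = 150.6/1 = 150.6 mol.
Outlet amounts (n = n₀ + ν ξ):
  C: 408 − 1(150.6) = 257.4
  A: 0 + 1(150.6) = 150.6
  B: 63.8 (inert)
Total out = 471.8 mol; y_A = 150.6 / 471.8 = 0.3191.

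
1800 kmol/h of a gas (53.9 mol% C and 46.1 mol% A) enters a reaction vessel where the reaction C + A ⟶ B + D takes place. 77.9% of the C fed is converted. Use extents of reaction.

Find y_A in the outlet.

C reacted = 0.779 × 970.2 = 755.8 kmol/h; ν_C = −1, so ξ = 755.8/1 = 755.8 kmol/h.
Outlet amounts (n = n₀ + ν ξ):
  C: 970.2 − 1(755.8) = 214.4
  A: 829.8 − 1(755.8) = 74.01
  B: 0 + 1(755.8) = 755.8
  D: 0 + 1(755.8) = 755.8
Total out = 1800 kmol/h; y_A = 74.01 / 1800 = 0.04112.

0.0411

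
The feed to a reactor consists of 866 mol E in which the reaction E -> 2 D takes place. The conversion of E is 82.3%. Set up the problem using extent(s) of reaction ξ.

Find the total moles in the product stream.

E reacted = 0.823 × 866 = 712.7 mol; ν_E = −1, so ξ = 712.7/1 = 712.7 mol.
Outlet amounts (n = n₀ + ν ξ):
  E: 866 − 1(712.7) = 153.3
  D: 0 + 2(712.7) = 1425
Total out = 153.3 + 1425 = 1579 mol.

1580 mol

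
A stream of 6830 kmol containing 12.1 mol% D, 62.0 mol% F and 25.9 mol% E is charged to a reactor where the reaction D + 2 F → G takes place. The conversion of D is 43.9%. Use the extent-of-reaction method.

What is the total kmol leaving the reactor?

D reacted = 0.439 × 826.4 = 362.8 kmol; ν_D = −1, so ξ = 362.8/1 = 362.8 kmol.
Outlet amounts (n = n₀ + ν ξ):
  D: 826.4 − 1(362.8) = 463.6
  F: 4235 − 2(362.8) = 3509
  G: 0 + 1(362.8) = 362.8
  E: 1769 (inert)
Total out = 463.6 + 3509 + 362.8 + 1769 = 6104 kmol.

6100 kmol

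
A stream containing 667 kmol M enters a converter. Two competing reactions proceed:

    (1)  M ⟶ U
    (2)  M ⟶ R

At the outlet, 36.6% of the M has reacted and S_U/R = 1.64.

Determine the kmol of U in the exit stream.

152 kmol

Conversion of M: M consumed = 0.366 × 667 = 244.1 kmol = 1ξ₁ + 1ξ₂.
Selectivity: 1ξ₁ / (1ξ₂) = 1.64 → ξ₁ = 1.64 ξ₂.
Substitute: (1·1.64 + 1) ξ₂ = 244.1 → ξ₂ = 92.47 kmol, ξ₁ = 151.7 kmol.
Outlet amounts (n = n₀ + Σ ν·ξ):
  M: 667 − 1(151.7) − 1(92.47) = 422.9
  U: 0 + 1(151.7) = 151.7
  R: 0 + 1(92.47) = 92.47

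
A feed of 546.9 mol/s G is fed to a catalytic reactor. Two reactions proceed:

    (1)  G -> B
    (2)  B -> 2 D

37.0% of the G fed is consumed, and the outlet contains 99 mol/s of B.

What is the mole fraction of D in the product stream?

0.318

Conversion of G: G consumed = 1ξ₁ = 0.37 × 546.9 → ξ₁ = 202.4 mol/s.
B balance: n_B = 0 + 1ξ₁ − 1ξ₂ = 99 → ξ₂ = (1·202.4 − 99)/1 = 103.4 mol/s.
Outlet amounts (n = n₀ + Σ ν·ξ):
  G: 546.9 − 1(202.4) = 344.5
  B: 0 + 1(202.4) − 1(103.4) = 99
  D: 0 + 2(103.4) = 206.7
Total out = 650.3 mol/s; y_D = 206.7 / 650.3 = 0.3179.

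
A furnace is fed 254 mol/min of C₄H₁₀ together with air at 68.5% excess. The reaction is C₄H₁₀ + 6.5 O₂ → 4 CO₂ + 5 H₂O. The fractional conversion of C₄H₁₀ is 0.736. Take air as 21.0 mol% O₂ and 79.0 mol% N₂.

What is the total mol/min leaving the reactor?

Stoichiometric O₂ = 6.5 × 254 = 1651 mol/min; O₂ fed = 1651 × 1.685 = 2782 mol/min.
N₂ fed = 2782 × 79/21 = 10470 mol/min.
Fuel reacted = 0.736 × 254 → ξ = 186.9 mol/min.
Outlet (n = n₀ + ν ξ):
  C₄H₁₀: 254 − 1(186.9) = 67.06
  O₂: 2782 − 6.5(186.9) = 1567
  N₂: 10470 (inert)
  CO₂: 0 + 4(186.9) = 747.8
  H₂O: 0 + 5(186.9) = 934.7
Total out = 67.06 + 1567 + 10470 + 747.8 + 934.7 = 13780 mol/min.

13800 mol/min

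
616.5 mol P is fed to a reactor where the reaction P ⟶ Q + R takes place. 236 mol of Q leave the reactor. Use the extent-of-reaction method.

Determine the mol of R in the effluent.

For Q: n = n₀ + 1ξ → 236 = 0 + 1ξ, giving ξ = 236 mol.
Outlet amounts (n = n₀ + ν ξ):
  P: 616.5 − 1(236) = 380.5
  Q: 0 + 1(236) = 236
  R: 0 + 1(236) = 236

236 mol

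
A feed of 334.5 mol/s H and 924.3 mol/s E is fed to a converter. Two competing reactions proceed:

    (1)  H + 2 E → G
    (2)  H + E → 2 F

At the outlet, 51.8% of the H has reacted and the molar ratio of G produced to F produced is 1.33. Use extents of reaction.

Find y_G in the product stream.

Conversion of H: H consumed = 0.518 × 334.5 = 173.3 mol/s = 1ξ₁ + 1ξ₂.
Selectivity: 1ξ₁ / (2ξ₂) = 1.33 → ξ₁ = 2.66 ξ₂.
Substitute: (1·2.66 + 1) ξ₂ = 173.3 → ξ₂ = 47.34 mol/s, ξ₁ = 125.9 mol/s.
Outlet amounts (n = n₀ + Σ ν·ξ):
  H: 334.5 − 1(125.9) − 1(47.34) = 161.2
  E: 924.3 − 2(125.9) − 1(47.34) = 625.1
  G: 0 + 1(125.9) = 125.9
  F: 0 + 2(47.34) = 94.68
Total out = 1007 mol/s; y_G = 125.9 / 1007 = 0.1251.

0.125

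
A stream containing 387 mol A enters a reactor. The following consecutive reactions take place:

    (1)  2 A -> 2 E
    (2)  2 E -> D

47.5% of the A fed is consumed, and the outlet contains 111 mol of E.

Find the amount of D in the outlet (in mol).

Conversion of A: A consumed = 2ξ₁ = 0.475 × 387 → ξ₁ = 91.91 mol.
E balance: n_E = 0 + 2ξ₁ − 2ξ₂ = 111 → ξ₂ = (2·91.91 − 111)/2 = 36.41 mol.
Outlet amounts (n = n₀ + Σ ν·ξ):
  A: 387 − 2(91.91) = 203.2
  E: 0 + 2(91.91) − 2(36.41) = 111
  D: 0 + 1(36.41) = 36.41

36.4 mol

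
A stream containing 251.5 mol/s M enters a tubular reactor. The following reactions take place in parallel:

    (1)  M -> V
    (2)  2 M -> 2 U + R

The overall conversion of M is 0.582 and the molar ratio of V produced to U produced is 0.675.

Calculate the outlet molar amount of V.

Conversion of M: M consumed = 0.582 × 251.5 = 146.4 mol/s = 1ξ₁ + 2ξ₂.
Selectivity: 1ξ₁ / (2ξ₂) = 0.675 → ξ₁ = 1.35 ξ₂.
Substitute: (1·1.35 + 2) ξ₂ = 146.4 → ξ₂ = 43.69 mol/s, ξ₁ = 58.99 mol/s.
Outlet amounts (n = n₀ + Σ ν·ξ):
  M: 251.5 − 1(58.99) − 2(43.69) = 105.1
  V: 0 + 1(58.99) = 58.99
  U: 0 + 2(43.69) = 87.39
  R: 0 + 1(43.69) = 43.69

59 mol/s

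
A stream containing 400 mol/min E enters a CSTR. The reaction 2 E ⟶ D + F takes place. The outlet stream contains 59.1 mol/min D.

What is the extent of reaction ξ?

ξ = 59.1 mol/min

For D: n = n₀ + 1ξ → 59.1 = 0 + 1ξ, giving ξ = 59.1 mol/min.
Outlet amounts (n = n₀ + ν ξ):
  E: 400 − 2(59.1) = 281.8
  D: 0 + 1(59.1) = 59.1
  F: 0 + 1(59.1) = 59.1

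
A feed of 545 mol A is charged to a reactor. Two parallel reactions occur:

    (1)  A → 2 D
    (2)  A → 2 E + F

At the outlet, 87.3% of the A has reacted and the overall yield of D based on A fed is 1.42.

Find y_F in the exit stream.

0.0801

Yield of D: 2ξ₁ / 545 = 1.42 → ξ₁ = 386.9 mol.
Conversion of A: 1ξ₁ + 1ξ₂ = 0.873 × 545 = 475.8 → ξ₂ = 88.84 mol.
Outlet amounts (n = n₀ + Σ ν·ξ):
  A: 545 − 1(386.9) − 1(88.84) = 69.21
  D: 0 + 2(386.9) = 773.9
  E: 0 + 2(88.84) = 177.7
  F: 0 + 1(88.84) = 88.84
Total out = 1110 mol; y_F = 88.84 / 1110 = 0.08006.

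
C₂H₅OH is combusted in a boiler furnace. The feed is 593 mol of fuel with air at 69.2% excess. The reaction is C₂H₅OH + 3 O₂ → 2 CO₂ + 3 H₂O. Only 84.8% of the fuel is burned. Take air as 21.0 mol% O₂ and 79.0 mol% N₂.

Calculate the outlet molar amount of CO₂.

Stoichiometric O₂ = 3 × 593 = 1779 mol; O₂ fed = 1779 × 1.692 = 3010 mol.
N₂ fed = 3010 × 79/21 = 11320 mol.
Fuel reacted = 0.848 × 593 → ξ = 502.9 mol.
Outlet (n = n₀ + ν ξ):
  C₂H₅OH: 593 − 1(502.9) = 90.14
  O₂: 3010 − 3(502.9) = 1501
  N₂: 11320 (inert)
  CO₂: 0 + 2(502.9) = 1006
  H₂O: 0 + 3(502.9) = 1509

1010 mol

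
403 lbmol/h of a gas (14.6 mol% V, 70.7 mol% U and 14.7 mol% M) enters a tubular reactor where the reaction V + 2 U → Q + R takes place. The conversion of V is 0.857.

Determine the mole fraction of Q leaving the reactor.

V reacted = 0.857 × 58.84 = 50.42 lbmol/h; ν_V = −1, so ξ = 50.42/1 = 50.42 lbmol/h.
Outlet amounts (n = n₀ + ν ξ):
  V: 58.84 − 1(50.42) = 8.414
  U: 284.9 − 2(50.42) = 184.1
  Q: 0 + 1(50.42) = 50.42
  R: 0 + 1(50.42) = 50.42
  M: 59.24 (inert)
Total out = 352.6 lbmol/h; y_Q = 50.42 / 352.6 = 0.143.

0.143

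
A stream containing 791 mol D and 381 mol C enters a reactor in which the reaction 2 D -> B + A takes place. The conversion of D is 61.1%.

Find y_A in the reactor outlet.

0.206

D reacted = 0.611 × 791 = 483.3 mol; ν_D = −2, so ξ = 483.3/2 = 241.7 mol.
Outlet amounts (n = n₀ + ν ξ):
  D: 791 − 2(241.7) = 307.7
  B: 0 + 1(241.7) = 241.7
  A: 0 + 1(241.7) = 241.7
  C: 381 (inert)
Total out = 1172 mol; y_A = 241.7 / 1172 = 0.2062.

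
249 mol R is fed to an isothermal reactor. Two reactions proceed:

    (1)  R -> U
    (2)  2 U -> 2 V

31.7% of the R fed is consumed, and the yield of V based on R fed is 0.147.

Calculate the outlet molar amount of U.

Conversion of R: R consumed = 1ξ₁ = 0.317 × 249 → ξ₁ = 78.93 mol.
Yield of V: 2ξ₂ / 249 = 0.147 → ξ₂ = 18.3 mol.
Outlet amounts (n = n₀ + Σ ν·ξ):
  R: 249 − 1(78.93) = 170.1
  U: 0 + 1(78.93) − 2(18.3) = 42.33
  V: 0 + 2(18.3) = 36.6

42.3 mol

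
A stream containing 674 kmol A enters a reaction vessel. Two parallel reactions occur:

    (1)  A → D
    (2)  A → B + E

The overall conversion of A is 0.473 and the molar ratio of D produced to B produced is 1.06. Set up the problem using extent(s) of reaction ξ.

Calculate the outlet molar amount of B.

Conversion of A: A consumed = 0.473 × 674 = 318.8 kmol = 1ξ₁ + 1ξ₂.
Selectivity: 1ξ₁ / (1ξ₂) = 1.06 → ξ₁ = 1.06 ξ₂.
Substitute: (1·1.06 + 1) ξ₂ = 318.8 → ξ₂ = 154.8 kmol, ξ₁ = 164 kmol.
Outlet amounts (n = n₀ + Σ ν·ξ):
  A: 674 − 1(164) − 1(154.8) = 355.2
  D: 0 + 1(164) = 164
  B: 0 + 1(154.8) = 154.8
  E: 0 + 1(154.8) = 154.8

155 kmol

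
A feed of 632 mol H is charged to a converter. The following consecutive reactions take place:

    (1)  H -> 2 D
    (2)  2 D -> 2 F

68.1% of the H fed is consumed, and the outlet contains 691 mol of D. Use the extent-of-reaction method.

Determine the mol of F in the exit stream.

Conversion of H: H consumed = 1ξ₁ = 0.681 × 632 → ξ₁ = 430.4 mol.
D balance: n_D = 0 + 2ξ₁ − 2ξ₂ = 691 → ξ₂ = (2·430.4 − 691)/2 = 84.89 mol.
Outlet amounts (n = n₀ + Σ ν·ξ):
  H: 632 − 1(430.4) = 201.6
  D: 0 + 2(430.4) − 2(84.89) = 691
  F: 0 + 2(84.89) = 169.8

170 mol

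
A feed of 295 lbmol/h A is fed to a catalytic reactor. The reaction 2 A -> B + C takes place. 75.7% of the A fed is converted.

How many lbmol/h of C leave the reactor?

112 lbmol/h

A reacted = 0.757 × 295 = 223.3 lbmol/h; ν_A = −2, so ξ = 223.3/2 = 111.7 lbmol/h.
Outlet amounts (n = n₀ + ν ξ):
  A: 295 − 2(111.7) = 71.69
  B: 0 + 1(111.7) = 111.7
  C: 0 + 1(111.7) = 111.7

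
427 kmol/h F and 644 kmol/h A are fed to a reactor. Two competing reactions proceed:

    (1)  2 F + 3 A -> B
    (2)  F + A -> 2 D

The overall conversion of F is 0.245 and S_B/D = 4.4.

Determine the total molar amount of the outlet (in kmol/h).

Conversion of F: F consumed = 0.245 × 427 = 104.6 kmol/h = 2ξ₁ + 1ξ₂.
Selectivity: 1ξ₁ / (2ξ₂) = 4.4 → ξ₁ = 8.8 ξ₂.
Substitute: (2·8.8 + 1) ξ₂ = 104.6 → ξ₂ = 5.624 kmol/h, ξ₁ = 49.5 kmol/h.
Outlet amounts (n = n₀ + Σ ν·ξ):
  F: 427 − 2(49.5) − 1(5.624) = 322.4
  A: 644 − 3(49.5) − 1(5.624) = 489.9
  B: 0 + 1(49.5) = 49.5
  D: 0 + 2(5.624) = 11.25
Total out = 322.4 + 489.9 + 49.5 + 11.25 = 873 kmol/h.

873 kmol/h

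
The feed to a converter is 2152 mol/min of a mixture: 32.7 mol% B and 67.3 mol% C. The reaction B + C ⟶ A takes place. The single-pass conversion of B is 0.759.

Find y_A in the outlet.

0.33

B reacted = 0.759 × 703.7 = 534.1 mol/min; ν_B = −1, so ξ = 534.1/1 = 534.1 mol/min.
Outlet amounts (n = n₀ + ν ξ):
  B: 703.7 − 1(534.1) = 169.6
  C: 1448 − 1(534.1) = 914.2
  A: 0 + 1(534.1) = 534.1
Total out = 1618 mol/min; y_A = 534.1 / 1618 = 0.3301.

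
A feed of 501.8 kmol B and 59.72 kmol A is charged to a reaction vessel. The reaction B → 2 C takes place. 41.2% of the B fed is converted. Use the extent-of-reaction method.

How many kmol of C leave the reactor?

B reacted = 0.412 × 501.8 = 206.7 kmol; ν_B = −1, so ξ = 206.7/1 = 206.7 kmol.
Outlet amounts (n = n₀ + ν ξ):
  B: 501.8 − 1(206.7) = 295.1
  C: 0 + 2(206.7) = 413.5
  A: 59.72 (inert)

413 kmol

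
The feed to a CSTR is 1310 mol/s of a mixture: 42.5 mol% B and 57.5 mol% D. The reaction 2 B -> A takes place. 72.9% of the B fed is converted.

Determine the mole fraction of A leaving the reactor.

B reacted = 0.729 × 556.8 = 405.9 mol/s; ν_B = −2, so ξ = 405.9/2 = 202.9 mol/s.
Outlet amounts (n = n₀ + ν ξ):
  B: 556.8 − 2(202.9) = 150.9
  A: 0 + 1(202.9) = 202.9
  D: 753.2 (inert)
Total out = 1107 mol/s; y_A = 202.9 / 1107 = 0.1833.

0.183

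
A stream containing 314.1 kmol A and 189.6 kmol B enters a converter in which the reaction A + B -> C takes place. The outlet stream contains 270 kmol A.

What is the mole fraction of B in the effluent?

For A: n = n₀ − 1ξ → 270 = 314.1 − 1ξ, giving ξ = 44.1 kmol.
Outlet amounts (n = n₀ + ν ξ):
  A: 314.1 − 1(44.1) = 270
  B: 189.6 − 1(44.1) = 145.5
  C: 0 + 1(44.1) = 44.1
Total out = 459.6 kmol; y_B = 145.5 / 459.6 = 0.3166.

0.317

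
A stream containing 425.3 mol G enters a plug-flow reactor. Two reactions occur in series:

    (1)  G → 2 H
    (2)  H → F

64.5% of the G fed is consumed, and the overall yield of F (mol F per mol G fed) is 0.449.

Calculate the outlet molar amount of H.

358 mol

Conversion of G: G consumed = 1ξ₁ = 0.645 × 425.3 → ξ₁ = 274.3 mol.
Yield of F: 1ξ₂ / 425.3 = 0.449 → ξ₂ = 191 mol.
Outlet amounts (n = n₀ + Σ ν·ξ):
  G: 425.3 − 1(274.3) = 151
  H: 0 + 2(274.3) − 1(191) = 357.7
  F: 0 + 1(191) = 191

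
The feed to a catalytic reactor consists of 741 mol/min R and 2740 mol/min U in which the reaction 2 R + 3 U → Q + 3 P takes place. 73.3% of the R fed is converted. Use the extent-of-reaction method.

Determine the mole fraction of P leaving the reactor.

R reacted = 0.733 × 741 = 543.2 mol/min; ν_R = −2, so ξ = 543.2/2 = 271.6 mol/min.
Outlet amounts (n = n₀ + ν ξ):
  R: 741 − 2(271.6) = 197.8
  U: 2740 − 3(271.6) = 1925
  Q: 0 + 1(271.6) = 271.6
  P: 0 + 3(271.6) = 814.7
Total out = 3209 mol/min; y_P = 814.7 / 3209 = 0.2539.

0.254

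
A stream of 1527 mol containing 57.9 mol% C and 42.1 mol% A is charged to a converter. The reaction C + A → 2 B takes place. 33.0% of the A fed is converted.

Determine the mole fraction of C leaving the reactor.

A reacted = 0.33 × 642.9 = 212.1 mol; ν_A = −1, so ξ = 212.1/1 = 212.1 mol.
Outlet amounts (n = n₀ + ν ξ):
  C: 884.1 − 1(212.1) = 672
  A: 642.9 − 1(212.1) = 430.7
  B: 0 + 2(212.1) = 424.3
Total out = 1527 mol; y_C = 672 / 1527 = 0.4401.

0.44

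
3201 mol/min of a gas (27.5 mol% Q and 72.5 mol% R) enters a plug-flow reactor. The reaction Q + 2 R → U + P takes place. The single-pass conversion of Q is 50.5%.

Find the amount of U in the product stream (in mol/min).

Q reacted = 0.505 × 880.3 = 444.5 mol/min; ν_Q = −1, so ξ = 444.5/1 = 444.5 mol/min.
Outlet amounts (n = n₀ + ν ξ):
  Q: 880.3 − 1(444.5) = 435.7
  R: 2321 − 2(444.5) = 1432
  U: 0 + 1(444.5) = 444.5
  P: 0 + 1(444.5) = 444.5

445 mol/min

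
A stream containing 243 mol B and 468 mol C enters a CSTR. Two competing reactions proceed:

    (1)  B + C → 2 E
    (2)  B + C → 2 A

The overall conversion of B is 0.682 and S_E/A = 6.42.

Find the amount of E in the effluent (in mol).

287 mol

Conversion of B: B consumed = 0.682 × 243 = 165.7 mol = 1ξ₁ + 1ξ₂.
Selectivity: 2ξ₁ / (2ξ₂) = 6.42 → ξ₁ = 6.42 ξ₂.
Substitute: (1·6.42 + 1) ξ₂ = 165.7 → ξ₂ = 22.34 mol, ξ₁ = 143.4 mol.
Outlet amounts (n = n₀ + Σ ν·ξ):
  B: 243 − 1(143.4) − 1(22.34) = 77.27
  C: 468 − 1(143.4) − 1(22.34) = 302.3
  E: 0 + 2(143.4) = 286.8
  A: 0 + 2(22.34) = 44.67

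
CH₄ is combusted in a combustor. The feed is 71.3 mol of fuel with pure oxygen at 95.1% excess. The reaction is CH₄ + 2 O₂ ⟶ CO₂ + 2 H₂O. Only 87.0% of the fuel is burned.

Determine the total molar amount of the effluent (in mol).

350 mol

Stoichiometric O₂ = 2 × 71.3 = 142.6 mol; O₂ fed = 142.6 × 1.951 = 278.2 mol.
Fuel reacted = 0.87 × 71.3 → ξ = 62.03 mol.
Outlet (n = n₀ + ν ξ):
  CH₄: 71.3 − 1(62.03) = 9.269
  O₂: 278.2 − 2(62.03) = 154.2
  CO₂: 0 + 1(62.03) = 62.03
  H₂O: 0 + 2(62.03) = 124.1
Total out = 9.269 + 154.2 + 62.03 + 124.1 = 349.5 mol.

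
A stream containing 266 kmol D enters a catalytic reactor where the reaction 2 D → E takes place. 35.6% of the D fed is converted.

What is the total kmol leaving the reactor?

219 kmol

D reacted = 0.356 × 266 = 94.7 kmol; ν_D = −2, so ξ = 94.7/2 = 47.35 kmol.
Outlet amounts (n = n₀ + ν ξ):
  D: 266 − 2(47.35) = 171.3
  E: 0 + 1(47.35) = 47.35
Total out = 171.3 + 47.35 = 218.7 kmol.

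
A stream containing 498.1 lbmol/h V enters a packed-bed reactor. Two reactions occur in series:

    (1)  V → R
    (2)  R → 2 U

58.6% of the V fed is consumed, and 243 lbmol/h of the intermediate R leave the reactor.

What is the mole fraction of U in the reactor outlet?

Conversion of V: V consumed = 1ξ₁ = 0.586 × 498.1 → ξ₁ = 291.9 lbmol/h.
R balance: n_R = 0 + 1ξ₁ − 1ξ₂ = 243 → ξ₂ = (1·291.9 − 243)/1 = 48.89 lbmol/h.
Outlet amounts (n = n₀ + Σ ν·ξ):
  V: 498.1 − 1(291.9) = 206.2
  R: 0 + 1(291.9) − 1(48.89) = 243
  U: 0 + 2(48.89) = 97.77
Total out = 547 lbmol/h; y_U = 97.77 / 547 = 0.1787.

0.179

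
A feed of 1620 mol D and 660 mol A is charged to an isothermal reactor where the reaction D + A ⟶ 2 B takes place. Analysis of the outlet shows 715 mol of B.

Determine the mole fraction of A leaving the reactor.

0.133

For B: n = n₀ + 2ξ → 715 = 0 + 2ξ, giving ξ = 357.5 mol.
Outlet amounts (n = n₀ + ν ξ):
  D: 1620 − 1(357.5) = 1262
  A: 660 − 1(357.5) = 302.5
  B: 0 + 2(357.5) = 715
Total out = 2280 mol; y_A = 302.5 / 2280 = 0.1327.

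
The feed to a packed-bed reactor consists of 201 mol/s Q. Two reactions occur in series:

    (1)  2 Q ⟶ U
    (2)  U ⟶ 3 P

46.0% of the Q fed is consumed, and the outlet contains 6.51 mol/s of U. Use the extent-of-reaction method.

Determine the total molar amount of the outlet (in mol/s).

Conversion of Q: Q consumed = 2ξ₁ = 0.46 × 201 → ξ₁ = 46.23 mol/s.
U balance: n_U = 0 + 1ξ₁ − 1ξ₂ = 6.51 → ξ₂ = (1·46.23 − 6.51)/1 = 39.72 mol/s.
Outlet amounts (n = n₀ + Σ ν·ξ):
  Q: 201 − 2(46.23) = 108.5
  U: 0 + 1(46.23) − 1(39.72) = 6.51
  P: 0 + 3(39.72) = 119.2
Total out = 108.5 + 6.51 + 119.2 = 234.2 mol/s.

234 mol/s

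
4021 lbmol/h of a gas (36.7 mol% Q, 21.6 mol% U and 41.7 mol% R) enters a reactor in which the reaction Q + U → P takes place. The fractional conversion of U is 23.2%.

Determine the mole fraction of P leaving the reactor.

U reacted = 0.232 × 868.5 = 201.5 lbmol/h; ν_U = −1, so ξ = 201.5/1 = 201.5 lbmol/h.
Outlet amounts (n = n₀ + ν ξ):
  Q: 1476 − 1(201.5) = 1274
  U: 868.5 − 1(201.5) = 667
  P: 0 + 1(201.5) = 201.5
  R: 1677 (inert)
Total out = 3819 lbmol/h; y_P = 201.5 / 3819 = 0.05276.

0.0528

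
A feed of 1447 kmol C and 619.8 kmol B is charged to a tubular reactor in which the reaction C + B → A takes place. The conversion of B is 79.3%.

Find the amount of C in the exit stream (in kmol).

955 kmol

B reacted = 0.793 × 619.8 = 491.5 kmol; ν_B = −1, so ξ = 491.5/1 = 491.5 kmol.
Outlet amounts (n = n₀ + ν ξ):
  C: 1447 − 1(491.5) = 955.5
  B: 619.8 − 1(491.5) = 128.3
  A: 0 + 1(491.5) = 491.5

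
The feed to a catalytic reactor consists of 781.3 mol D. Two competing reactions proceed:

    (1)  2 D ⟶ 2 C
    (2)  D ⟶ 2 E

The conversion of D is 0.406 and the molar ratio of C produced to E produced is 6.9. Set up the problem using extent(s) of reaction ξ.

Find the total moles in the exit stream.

Conversion of D: D consumed = 0.406 × 781.3 = 317.2 mol = 2ξ₁ + 1ξ₂.
Selectivity: 2ξ₁ / (2ξ₂) = 6.9 → ξ₁ = 6.9 ξ₂.
Substitute: (2·6.9 + 1) ξ₂ = 317.2 → ξ₂ = 21.43 mol, ξ₁ = 147.9 mol.
Outlet amounts (n = n₀ + Σ ν·ξ):
  D: 781.3 − 2(147.9) − 1(21.43) = 464.1
  C: 0 + 2(147.9) = 295.8
  E: 0 + 2(21.43) = 42.87
Total out = 464.1 + 295.8 + 42.87 = 802.7 mol.

803 mol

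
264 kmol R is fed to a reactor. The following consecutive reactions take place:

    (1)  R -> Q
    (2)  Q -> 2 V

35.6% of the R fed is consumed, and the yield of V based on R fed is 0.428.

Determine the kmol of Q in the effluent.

Conversion of R: R consumed = 1ξ₁ = 0.356 × 264 → ξ₁ = 93.98 kmol.
Yield of V: 2ξ₂ / 264 = 0.428 → ξ₂ = 56.5 kmol.
Outlet amounts (n = n₀ + Σ ν·ξ):
  R: 264 − 1(93.98) = 170
  Q: 0 + 1(93.98) − 1(56.5) = 37.49
  V: 0 + 2(56.5) = 113

37.5 kmol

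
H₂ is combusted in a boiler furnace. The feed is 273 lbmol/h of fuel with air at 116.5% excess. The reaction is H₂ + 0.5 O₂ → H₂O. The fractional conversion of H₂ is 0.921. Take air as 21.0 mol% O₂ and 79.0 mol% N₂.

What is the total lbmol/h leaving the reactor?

1550 lbmol/h

Stoichiometric O₂ = 0.5 × 273 = 136.5 lbmol/h; O₂ fed = 136.5 × 2.165 = 295.5 lbmol/h.
N₂ fed = 295.5 × 79/21 = 1112 lbmol/h.
Fuel reacted = 0.921 × 273 → ξ = 251.4 lbmol/h.
Outlet (n = n₀ + ν ξ):
  H₂: 273 − 1(251.4) = 21.57
  O₂: 295.5 − 0.5(251.4) = 169.8
  N₂: 1112 (inert)
  H₂O: 0 + 1(251.4) = 251.4
Total out = 21.57 + 169.8 + 1112 + 251.4 = 1555 lbmol/h.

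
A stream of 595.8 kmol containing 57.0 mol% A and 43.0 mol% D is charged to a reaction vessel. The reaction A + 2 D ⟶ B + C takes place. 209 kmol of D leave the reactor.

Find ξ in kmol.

For D: n = n₀ − 2ξ → 209 = 256.2 − 2ξ, giving ξ = 23.6 kmol.
Outlet amounts (n = n₀ + ν ξ):
  A: 339.6 − 1(23.6) = 316
  D: 256.2 − 2(23.6) = 209
  B: 0 + 1(23.6) = 23.6
  C: 0 + 1(23.6) = 23.6

ξ = 23.6 kmol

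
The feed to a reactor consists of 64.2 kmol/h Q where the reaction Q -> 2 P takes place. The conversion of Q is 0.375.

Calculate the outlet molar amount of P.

48.2 kmol/h

Q reacted = 0.375 × 64.2 = 24.08 kmol/h; ν_Q = −1, so ξ = 24.08/1 = 24.08 kmol/h.
Outlet amounts (n = n₀ + ν ξ):
  Q: 64.2 − 1(24.08) = 40.12
  P: 0 + 2(24.08) = 48.15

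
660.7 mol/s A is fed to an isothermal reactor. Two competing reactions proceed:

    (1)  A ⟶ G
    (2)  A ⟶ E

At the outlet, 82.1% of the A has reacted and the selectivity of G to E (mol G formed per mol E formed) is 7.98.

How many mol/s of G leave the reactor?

Conversion of A: A consumed = 0.821 × 660.7 = 542.4 mol/s = 1ξ₁ + 1ξ₂.
Selectivity: 1ξ₁ / (1ξ₂) = 7.98 → ξ₁ = 7.98 ξ₂.
Substitute: (1·7.98 + 1) ξ₂ = 542.4 → ξ₂ = 60.4 mol/s, ξ₁ = 482 mol/s.
Outlet amounts (n = n₀ + Σ ν·ξ):
  A: 660.7 − 1(482) − 1(60.4) = 118.3
  G: 0 + 1(482) = 482
  E: 0 + 1(60.4) = 60.4

482 mol/s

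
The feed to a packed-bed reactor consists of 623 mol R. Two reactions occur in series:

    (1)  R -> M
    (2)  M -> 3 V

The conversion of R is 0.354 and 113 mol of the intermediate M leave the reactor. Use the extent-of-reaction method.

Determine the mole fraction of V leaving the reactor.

Conversion of R: R consumed = 1ξ₁ = 0.354 × 623 → ξ₁ = 220.5 mol.
M balance: n_M = 0 + 1ξ₁ − 1ξ₂ = 113 → ξ₂ = (1·220.5 − 113)/1 = 107.5 mol.
Outlet amounts (n = n₀ + Σ ν·ξ):
  R: 623 − 1(220.5) = 402.5
  M: 0 + 1(220.5) − 1(107.5) = 113
  V: 0 + 3(107.5) = 322.6
Total out = 838.1 mol; y_V = 322.6 / 838.1 = 0.385.

0.385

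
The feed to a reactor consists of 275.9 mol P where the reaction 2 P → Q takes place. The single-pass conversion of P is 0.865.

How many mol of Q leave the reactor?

119 mol

P reacted = 0.865 × 275.9 = 238.7 mol; ν_P = −2, so ξ = 238.7/2 = 119.3 mol.
Outlet amounts (n = n₀ + ν ξ):
  P: 275.9 − 2(119.3) = 37.25
  Q: 0 + 1(119.3) = 119.3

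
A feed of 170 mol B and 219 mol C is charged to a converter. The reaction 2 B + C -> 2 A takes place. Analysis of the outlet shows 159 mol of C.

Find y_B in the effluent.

For C: n = n₀ − 1ξ → 159 = 219 − 1ξ, giving ξ = 60 mol.
Outlet amounts (n = n₀ + ν ξ):
  B: 170 − 2(60) = 50
  C: 219 − 1(60) = 159
  A: 0 + 2(60) = 120
Total out = 329 mol; y_B = 50 / 329 = 0.152.

0.152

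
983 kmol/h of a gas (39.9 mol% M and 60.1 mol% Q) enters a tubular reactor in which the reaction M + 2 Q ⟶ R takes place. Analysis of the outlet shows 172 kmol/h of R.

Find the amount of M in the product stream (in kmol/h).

For R: n = n₀ + 1ξ → 172 = 0 + 1ξ, giving ξ = 172 kmol/h.
Outlet amounts (n = n₀ + ν ξ):
  M: 392.2 − 1(172) = 220.2
  Q: 590.8 − 2(172) = 246.8
  R: 0 + 1(172) = 172

220 kmol/h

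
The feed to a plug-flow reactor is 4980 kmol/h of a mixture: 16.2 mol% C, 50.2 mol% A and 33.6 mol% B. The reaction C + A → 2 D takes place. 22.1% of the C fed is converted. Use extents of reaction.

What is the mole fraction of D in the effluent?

C reacted = 0.221 × 806.8 = 178.3 kmol/h; ν_C = −1, so ξ = 178.3/1 = 178.3 kmol/h.
Outlet amounts (n = n₀ + ν ξ):
  C: 806.8 − 1(178.3) = 628.5
  A: 2500 − 1(178.3) = 2322
  D: 0 + 2(178.3) = 356.6
  B: 1673 (inert)
Total out = 4980 kmol/h; y_D = 356.6 / 4980 = 0.0716.

0.0716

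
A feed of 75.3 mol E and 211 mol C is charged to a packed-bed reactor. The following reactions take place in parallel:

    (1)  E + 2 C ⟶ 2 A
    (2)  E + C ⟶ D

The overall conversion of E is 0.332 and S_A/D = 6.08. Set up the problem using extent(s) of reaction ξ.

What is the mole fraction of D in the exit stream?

Conversion of E: E consumed = 0.332 × 75.3 = 25 mol = 1ξ₁ + 1ξ₂.
Selectivity: 2ξ₁ / (1ξ₂) = 6.08 → ξ₁ = 3.04 ξ₂.
Substitute: (1·3.04 + 1) ξ₂ = 25 → ξ₂ = 6.188 mol, ξ₁ = 18.81 mol.
Outlet amounts (n = n₀ + Σ ν·ξ):
  E: 75.3 − 1(18.81) − 1(6.188) = 50.3
  C: 211 − 2(18.81) − 1(6.188) = 167.2
  A: 0 + 2(18.81) = 37.62
  D: 0 + 1(6.188) = 6.188
Total out = 261.3 mol; y_D = 6.188 / 261.3 = 0.02368.

0.0237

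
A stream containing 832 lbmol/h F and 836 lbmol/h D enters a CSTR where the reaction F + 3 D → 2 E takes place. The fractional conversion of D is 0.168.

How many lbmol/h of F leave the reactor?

D reacted = 0.168 × 836 = 140.4 lbmol/h; ν_D = −3, so ξ = 140.4/3 = 46.82 lbmol/h.
Outlet amounts (n = n₀ + ν ξ):
  F: 832 − 1(46.82) = 785.2
  D: 836 − 3(46.82) = 695.6
  E: 0 + 2(46.82) = 93.63

785 lbmol/h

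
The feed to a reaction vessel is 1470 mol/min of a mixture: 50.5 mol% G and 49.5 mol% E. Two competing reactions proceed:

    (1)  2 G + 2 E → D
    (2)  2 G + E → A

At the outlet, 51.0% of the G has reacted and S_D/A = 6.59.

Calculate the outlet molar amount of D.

164 mol/min

Conversion of G: G consumed = 0.51 × 742.4 = 378.6 mol/min = 2ξ₁ + 2ξ₂.
Selectivity: 1ξ₁ / (1ξ₂) = 6.59 → ξ₁ = 6.59 ξ₂.
Substitute: (2·6.59 + 2) ξ₂ = 378.6 → ξ₂ = 24.94 mol/min, ξ₁ = 164.4 mol/min.
Outlet amounts (n = n₀ + Σ ν·ξ):
  G: 742.4 − 2(164.4) − 2(24.94) = 363.8
  E: 727.6 − 2(164.4) − 1(24.94) = 374
  D: 0 + 1(164.4) = 164.4
  A: 0 + 1(24.94) = 24.94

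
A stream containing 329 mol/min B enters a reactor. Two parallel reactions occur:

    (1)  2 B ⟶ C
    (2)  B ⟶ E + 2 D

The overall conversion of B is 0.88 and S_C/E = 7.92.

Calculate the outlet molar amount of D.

Conversion of B: B consumed = 0.88 × 329 = 289.5 mol/min = 2ξ₁ + 1ξ₂.
Selectivity: 1ξ₁ / (1ξ₂) = 7.92 → ξ₁ = 7.92 ξ₂.
Substitute: (2·7.92 + 1) ξ₂ = 289.5 → ξ₂ = 17.19 mol/min, ξ₁ = 136.2 mol/min.
Outlet amounts (n = n₀ + Σ ν·ξ):
  B: 329 − 2(136.2) − 1(17.19) = 39.48
  C: 0 + 1(136.2) = 136.2
  E: 0 + 1(17.19) = 17.19
  D: 0 + 2(17.19) = 34.38

34.4 mol/min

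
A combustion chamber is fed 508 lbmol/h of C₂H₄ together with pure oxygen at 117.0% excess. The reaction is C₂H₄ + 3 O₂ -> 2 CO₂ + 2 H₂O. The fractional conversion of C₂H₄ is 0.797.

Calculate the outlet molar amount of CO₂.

810 lbmol/h

Stoichiometric O₂ = 3 × 508 = 1524 lbmol/h; O₂ fed = 1524 × 2.170 = 3307 lbmol/h.
Fuel reacted = 0.797 × 508 → ξ = 404.9 lbmol/h.
Outlet (n = n₀ + ν ξ):
  C₂H₄: 508 − 1(404.9) = 103.1
  O₂: 3307 − 3(404.9) = 2092
  CO₂: 0 + 2(404.9) = 809.8
  H₂O: 0 + 2(404.9) = 809.8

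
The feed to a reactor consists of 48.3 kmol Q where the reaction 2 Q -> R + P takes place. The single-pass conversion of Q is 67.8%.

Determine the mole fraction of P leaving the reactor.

0.339

Q reacted = 0.678 × 48.3 = 32.75 kmol; ν_Q = −2, so ξ = 32.75/2 = 16.37 kmol.
Outlet amounts (n = n₀ + ν ξ):
  Q: 48.3 − 2(16.37) = 15.55
  R: 0 + 1(16.37) = 16.37
  P: 0 + 1(16.37) = 16.37
Total out = 48.3 kmol; y_P = 16.37 / 48.3 = 0.339.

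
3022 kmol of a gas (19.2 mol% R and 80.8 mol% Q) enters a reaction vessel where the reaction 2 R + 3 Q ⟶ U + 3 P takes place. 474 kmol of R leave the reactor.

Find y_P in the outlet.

0.0537

For R: n = n₀ − 2ξ → 474 = 580.2 − 2ξ, giving ξ = 53.11 kmol.
Outlet amounts (n = n₀ + ν ξ):
  R: 580.2 − 2(53.11) = 474
  Q: 2442 − 3(53.11) = 2282
  U: 0 + 1(53.11) = 53.11
  P: 0 + 3(53.11) = 159.3
Total out = 2969 kmol; y_P = 159.3 / 2969 = 0.05367.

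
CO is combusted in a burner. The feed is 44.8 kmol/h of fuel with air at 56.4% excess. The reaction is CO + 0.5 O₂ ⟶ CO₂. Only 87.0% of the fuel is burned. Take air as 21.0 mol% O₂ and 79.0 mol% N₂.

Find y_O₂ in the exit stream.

0.0809

Stoichiometric O₂ = 0.5 × 44.8 = 22.4 kmol/h; O₂ fed = 22.4 × 1.564 = 35.03 kmol/h.
N₂ fed = 35.03 × 79/21 = 131.8 kmol/h.
Fuel reacted = 0.87 × 44.8 → ξ = 38.98 kmol/h.
Outlet (n = n₀ + ν ξ):
  CO: 44.8 − 1(38.98) = 5.824
  O₂: 35.03 − 0.5(38.98) = 15.55
  N₂: 131.8 (inert)
  CO₂: 0 + 1(38.98) = 38.98
Total out = 192.1 kmol/h; y_O₂ = 15.55 / 192.1 = 0.08091.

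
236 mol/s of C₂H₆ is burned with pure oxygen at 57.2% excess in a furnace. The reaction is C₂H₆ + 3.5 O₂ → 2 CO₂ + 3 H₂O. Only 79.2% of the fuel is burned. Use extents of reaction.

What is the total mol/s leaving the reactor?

1630 mol/s

Stoichiometric O₂ = 3.5 × 236 = 826 mol/s; O₂ fed = 826 × 1.572 = 1298 mol/s.
Fuel reacted = 0.792 × 236 → ξ = 186.9 mol/s.
Outlet (n = n₀ + ν ξ):
  C₂H₆: 236 − 1(186.9) = 49.09
  O₂: 1298 − 3.5(186.9) = 644.3
  CO₂: 0 + 2(186.9) = 373.8
  H₂O: 0 + 3(186.9) = 560.7
Total out = 49.09 + 644.3 + 373.8 + 560.7 = 1628 mol/s.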